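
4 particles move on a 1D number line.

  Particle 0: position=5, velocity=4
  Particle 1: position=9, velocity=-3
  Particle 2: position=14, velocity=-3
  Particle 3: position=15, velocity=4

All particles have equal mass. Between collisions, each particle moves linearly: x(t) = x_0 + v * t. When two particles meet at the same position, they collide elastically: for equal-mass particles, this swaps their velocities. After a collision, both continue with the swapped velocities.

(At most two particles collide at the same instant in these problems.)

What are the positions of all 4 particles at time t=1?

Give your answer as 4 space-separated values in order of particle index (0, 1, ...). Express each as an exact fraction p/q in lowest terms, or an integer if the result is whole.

Collision at t=4/7: particles 0 and 1 swap velocities; positions: p0=51/7 p1=51/7 p2=86/7 p3=121/7; velocities now: v0=-3 v1=4 v2=-3 v3=4
Advance to t=1 (no further collisions before then); velocities: v0=-3 v1=4 v2=-3 v3=4; positions = 6 9 11 19

Answer: 6 9 11 19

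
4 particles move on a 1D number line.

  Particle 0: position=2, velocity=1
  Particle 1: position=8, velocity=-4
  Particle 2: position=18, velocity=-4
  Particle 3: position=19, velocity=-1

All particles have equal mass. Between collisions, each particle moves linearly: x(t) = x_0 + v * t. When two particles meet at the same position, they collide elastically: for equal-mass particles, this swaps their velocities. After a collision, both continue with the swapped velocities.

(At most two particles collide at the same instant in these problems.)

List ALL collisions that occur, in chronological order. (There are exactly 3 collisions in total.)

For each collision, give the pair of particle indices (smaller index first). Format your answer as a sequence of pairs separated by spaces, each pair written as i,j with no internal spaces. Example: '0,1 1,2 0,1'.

Collision at t=6/5: particles 0 and 1 swap velocities; positions: p0=16/5 p1=16/5 p2=66/5 p3=89/5; velocities now: v0=-4 v1=1 v2=-4 v3=-1
Collision at t=16/5: particles 1 and 2 swap velocities; positions: p0=-24/5 p1=26/5 p2=26/5 p3=79/5; velocities now: v0=-4 v1=-4 v2=1 v3=-1
Collision at t=17/2: particles 2 and 3 swap velocities; positions: p0=-26 p1=-16 p2=21/2 p3=21/2; velocities now: v0=-4 v1=-4 v2=-1 v3=1

Answer: 0,1 1,2 2,3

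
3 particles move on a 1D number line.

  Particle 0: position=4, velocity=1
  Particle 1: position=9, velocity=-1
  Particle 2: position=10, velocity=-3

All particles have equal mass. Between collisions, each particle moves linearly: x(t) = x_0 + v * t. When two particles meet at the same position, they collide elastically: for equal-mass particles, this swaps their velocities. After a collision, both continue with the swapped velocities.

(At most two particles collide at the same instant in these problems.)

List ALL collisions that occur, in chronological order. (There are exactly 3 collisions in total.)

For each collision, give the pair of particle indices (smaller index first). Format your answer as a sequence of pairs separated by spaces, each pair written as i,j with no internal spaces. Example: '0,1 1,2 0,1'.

Answer: 1,2 0,1 1,2

Derivation:
Collision at t=1/2: particles 1 and 2 swap velocities; positions: p0=9/2 p1=17/2 p2=17/2; velocities now: v0=1 v1=-3 v2=-1
Collision at t=3/2: particles 0 and 1 swap velocities; positions: p0=11/2 p1=11/2 p2=15/2; velocities now: v0=-3 v1=1 v2=-1
Collision at t=5/2: particles 1 and 2 swap velocities; positions: p0=5/2 p1=13/2 p2=13/2; velocities now: v0=-3 v1=-1 v2=1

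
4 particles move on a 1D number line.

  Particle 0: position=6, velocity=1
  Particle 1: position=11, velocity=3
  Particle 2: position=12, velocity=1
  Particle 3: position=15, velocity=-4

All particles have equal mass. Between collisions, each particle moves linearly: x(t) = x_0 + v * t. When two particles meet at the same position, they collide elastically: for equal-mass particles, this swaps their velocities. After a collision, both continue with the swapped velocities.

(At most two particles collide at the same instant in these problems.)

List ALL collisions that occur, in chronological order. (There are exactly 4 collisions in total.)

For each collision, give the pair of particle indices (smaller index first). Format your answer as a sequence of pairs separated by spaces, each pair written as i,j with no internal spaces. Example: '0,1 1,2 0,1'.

Collision at t=1/2: particles 1 and 2 swap velocities; positions: p0=13/2 p1=25/2 p2=25/2 p3=13; velocities now: v0=1 v1=1 v2=3 v3=-4
Collision at t=4/7: particles 2 and 3 swap velocities; positions: p0=46/7 p1=88/7 p2=89/7 p3=89/7; velocities now: v0=1 v1=1 v2=-4 v3=3
Collision at t=3/5: particles 1 and 2 swap velocities; positions: p0=33/5 p1=63/5 p2=63/5 p3=64/5; velocities now: v0=1 v1=-4 v2=1 v3=3
Collision at t=9/5: particles 0 and 1 swap velocities; positions: p0=39/5 p1=39/5 p2=69/5 p3=82/5; velocities now: v0=-4 v1=1 v2=1 v3=3

Answer: 1,2 2,3 1,2 0,1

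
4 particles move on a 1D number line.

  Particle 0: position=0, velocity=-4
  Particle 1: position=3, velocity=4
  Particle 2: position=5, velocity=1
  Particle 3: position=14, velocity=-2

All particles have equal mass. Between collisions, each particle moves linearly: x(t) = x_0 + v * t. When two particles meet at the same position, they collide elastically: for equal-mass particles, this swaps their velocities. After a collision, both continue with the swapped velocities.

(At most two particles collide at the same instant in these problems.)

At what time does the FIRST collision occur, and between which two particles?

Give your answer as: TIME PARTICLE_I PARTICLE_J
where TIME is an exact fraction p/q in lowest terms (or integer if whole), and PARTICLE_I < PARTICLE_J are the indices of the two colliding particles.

Answer: 2/3 1 2

Derivation:
Pair (0,1): pos 0,3 vel -4,4 -> not approaching (rel speed -8 <= 0)
Pair (1,2): pos 3,5 vel 4,1 -> gap=2, closing at 3/unit, collide at t=2/3
Pair (2,3): pos 5,14 vel 1,-2 -> gap=9, closing at 3/unit, collide at t=3
Earliest collision: t=2/3 between 1 and 2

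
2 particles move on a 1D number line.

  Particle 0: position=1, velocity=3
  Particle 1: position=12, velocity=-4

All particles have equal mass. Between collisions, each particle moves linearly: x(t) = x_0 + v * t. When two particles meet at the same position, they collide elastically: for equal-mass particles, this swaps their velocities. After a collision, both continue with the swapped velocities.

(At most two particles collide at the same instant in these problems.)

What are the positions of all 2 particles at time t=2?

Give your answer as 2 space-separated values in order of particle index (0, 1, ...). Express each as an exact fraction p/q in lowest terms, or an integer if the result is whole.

Collision at t=11/7: particles 0 and 1 swap velocities; positions: p0=40/7 p1=40/7; velocities now: v0=-4 v1=3
Advance to t=2 (no further collisions before then); velocities: v0=-4 v1=3; positions = 4 7

Answer: 4 7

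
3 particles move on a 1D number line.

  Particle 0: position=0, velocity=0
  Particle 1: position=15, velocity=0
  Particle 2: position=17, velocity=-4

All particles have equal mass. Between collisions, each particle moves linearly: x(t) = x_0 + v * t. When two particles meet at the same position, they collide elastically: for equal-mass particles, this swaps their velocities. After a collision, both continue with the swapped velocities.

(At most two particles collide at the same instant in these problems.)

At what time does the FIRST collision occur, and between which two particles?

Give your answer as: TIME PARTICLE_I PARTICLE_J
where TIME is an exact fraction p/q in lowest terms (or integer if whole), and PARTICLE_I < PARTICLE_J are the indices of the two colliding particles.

Answer: 1/2 1 2

Derivation:
Pair (0,1): pos 0,15 vel 0,0 -> not approaching (rel speed 0 <= 0)
Pair (1,2): pos 15,17 vel 0,-4 -> gap=2, closing at 4/unit, collide at t=1/2
Earliest collision: t=1/2 between 1 and 2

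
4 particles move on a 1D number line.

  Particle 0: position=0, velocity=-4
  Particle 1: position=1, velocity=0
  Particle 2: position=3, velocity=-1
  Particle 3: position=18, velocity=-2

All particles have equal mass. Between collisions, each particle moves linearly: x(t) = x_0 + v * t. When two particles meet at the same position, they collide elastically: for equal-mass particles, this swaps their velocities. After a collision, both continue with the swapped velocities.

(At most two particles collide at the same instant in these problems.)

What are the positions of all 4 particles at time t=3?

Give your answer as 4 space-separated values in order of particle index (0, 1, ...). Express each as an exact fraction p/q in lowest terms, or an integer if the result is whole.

Collision at t=2: particles 1 and 2 swap velocities; positions: p0=-8 p1=1 p2=1 p3=14; velocities now: v0=-4 v1=-1 v2=0 v3=-2
Advance to t=3 (no further collisions before then); velocities: v0=-4 v1=-1 v2=0 v3=-2; positions = -12 0 1 12

Answer: -12 0 1 12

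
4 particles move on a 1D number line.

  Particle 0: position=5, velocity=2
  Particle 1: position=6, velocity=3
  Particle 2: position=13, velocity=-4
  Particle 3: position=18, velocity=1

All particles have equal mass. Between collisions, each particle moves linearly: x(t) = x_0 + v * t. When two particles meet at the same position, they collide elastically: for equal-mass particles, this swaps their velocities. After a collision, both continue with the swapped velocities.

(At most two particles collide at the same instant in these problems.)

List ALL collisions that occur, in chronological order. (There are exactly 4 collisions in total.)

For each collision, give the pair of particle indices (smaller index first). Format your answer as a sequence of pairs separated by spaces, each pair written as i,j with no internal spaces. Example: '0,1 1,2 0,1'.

Answer: 1,2 0,1 2,3 1,2

Derivation:
Collision at t=1: particles 1 and 2 swap velocities; positions: p0=7 p1=9 p2=9 p3=19; velocities now: v0=2 v1=-4 v2=3 v3=1
Collision at t=4/3: particles 0 and 1 swap velocities; positions: p0=23/3 p1=23/3 p2=10 p3=58/3; velocities now: v0=-4 v1=2 v2=3 v3=1
Collision at t=6: particles 2 and 3 swap velocities; positions: p0=-11 p1=17 p2=24 p3=24; velocities now: v0=-4 v1=2 v2=1 v3=3
Collision at t=13: particles 1 and 2 swap velocities; positions: p0=-39 p1=31 p2=31 p3=45; velocities now: v0=-4 v1=1 v2=2 v3=3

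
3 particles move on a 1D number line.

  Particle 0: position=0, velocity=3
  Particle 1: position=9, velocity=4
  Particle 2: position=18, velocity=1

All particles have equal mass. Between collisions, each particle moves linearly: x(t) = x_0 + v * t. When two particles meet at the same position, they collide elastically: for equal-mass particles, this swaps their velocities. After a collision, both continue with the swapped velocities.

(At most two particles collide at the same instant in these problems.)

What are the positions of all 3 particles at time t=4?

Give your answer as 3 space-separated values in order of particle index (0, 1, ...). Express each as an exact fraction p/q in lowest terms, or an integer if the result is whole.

Collision at t=3: particles 1 and 2 swap velocities; positions: p0=9 p1=21 p2=21; velocities now: v0=3 v1=1 v2=4
Advance to t=4 (no further collisions before then); velocities: v0=3 v1=1 v2=4; positions = 12 22 25

Answer: 12 22 25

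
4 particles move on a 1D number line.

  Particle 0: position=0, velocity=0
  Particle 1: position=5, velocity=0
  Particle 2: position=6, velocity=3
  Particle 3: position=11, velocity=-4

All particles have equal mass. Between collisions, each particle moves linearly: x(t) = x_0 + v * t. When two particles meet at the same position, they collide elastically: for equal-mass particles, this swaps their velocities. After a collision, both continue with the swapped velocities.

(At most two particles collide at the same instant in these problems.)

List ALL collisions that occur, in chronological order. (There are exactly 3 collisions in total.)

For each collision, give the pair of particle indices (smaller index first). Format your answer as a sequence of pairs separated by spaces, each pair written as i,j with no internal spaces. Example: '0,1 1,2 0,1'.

Collision at t=5/7: particles 2 and 3 swap velocities; positions: p0=0 p1=5 p2=57/7 p3=57/7; velocities now: v0=0 v1=0 v2=-4 v3=3
Collision at t=3/2: particles 1 and 2 swap velocities; positions: p0=0 p1=5 p2=5 p3=21/2; velocities now: v0=0 v1=-4 v2=0 v3=3
Collision at t=11/4: particles 0 and 1 swap velocities; positions: p0=0 p1=0 p2=5 p3=57/4; velocities now: v0=-4 v1=0 v2=0 v3=3

Answer: 2,3 1,2 0,1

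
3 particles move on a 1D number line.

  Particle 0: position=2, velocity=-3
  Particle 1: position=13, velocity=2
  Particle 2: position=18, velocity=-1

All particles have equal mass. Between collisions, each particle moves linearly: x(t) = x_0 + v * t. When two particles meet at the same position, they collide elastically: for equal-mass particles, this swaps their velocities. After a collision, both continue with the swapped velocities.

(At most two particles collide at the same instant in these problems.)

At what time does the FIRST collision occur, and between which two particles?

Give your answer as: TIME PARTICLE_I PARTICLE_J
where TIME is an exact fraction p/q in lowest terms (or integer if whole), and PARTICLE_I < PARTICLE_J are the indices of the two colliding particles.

Answer: 5/3 1 2

Derivation:
Pair (0,1): pos 2,13 vel -3,2 -> not approaching (rel speed -5 <= 0)
Pair (1,2): pos 13,18 vel 2,-1 -> gap=5, closing at 3/unit, collide at t=5/3
Earliest collision: t=5/3 between 1 and 2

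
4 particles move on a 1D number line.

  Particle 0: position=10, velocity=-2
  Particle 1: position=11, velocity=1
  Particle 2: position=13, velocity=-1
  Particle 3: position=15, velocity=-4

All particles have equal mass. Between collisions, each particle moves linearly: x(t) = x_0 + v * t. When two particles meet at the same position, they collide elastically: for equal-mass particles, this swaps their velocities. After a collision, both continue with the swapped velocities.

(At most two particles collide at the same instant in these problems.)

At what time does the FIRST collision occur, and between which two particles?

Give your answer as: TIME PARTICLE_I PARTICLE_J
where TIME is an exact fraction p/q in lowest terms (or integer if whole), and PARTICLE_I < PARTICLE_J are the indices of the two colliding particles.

Pair (0,1): pos 10,11 vel -2,1 -> not approaching (rel speed -3 <= 0)
Pair (1,2): pos 11,13 vel 1,-1 -> gap=2, closing at 2/unit, collide at t=1
Pair (2,3): pos 13,15 vel -1,-4 -> gap=2, closing at 3/unit, collide at t=2/3
Earliest collision: t=2/3 between 2 and 3

Answer: 2/3 2 3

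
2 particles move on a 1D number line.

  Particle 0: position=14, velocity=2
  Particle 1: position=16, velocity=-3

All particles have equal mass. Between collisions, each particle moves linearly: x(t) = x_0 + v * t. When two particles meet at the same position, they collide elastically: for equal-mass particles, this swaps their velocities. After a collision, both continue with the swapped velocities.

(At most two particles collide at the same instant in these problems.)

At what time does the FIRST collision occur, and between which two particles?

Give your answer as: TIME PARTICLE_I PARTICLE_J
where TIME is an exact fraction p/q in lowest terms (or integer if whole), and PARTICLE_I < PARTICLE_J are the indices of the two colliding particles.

Answer: 2/5 0 1

Derivation:
Pair (0,1): pos 14,16 vel 2,-3 -> gap=2, closing at 5/unit, collide at t=2/5
Earliest collision: t=2/5 between 0 and 1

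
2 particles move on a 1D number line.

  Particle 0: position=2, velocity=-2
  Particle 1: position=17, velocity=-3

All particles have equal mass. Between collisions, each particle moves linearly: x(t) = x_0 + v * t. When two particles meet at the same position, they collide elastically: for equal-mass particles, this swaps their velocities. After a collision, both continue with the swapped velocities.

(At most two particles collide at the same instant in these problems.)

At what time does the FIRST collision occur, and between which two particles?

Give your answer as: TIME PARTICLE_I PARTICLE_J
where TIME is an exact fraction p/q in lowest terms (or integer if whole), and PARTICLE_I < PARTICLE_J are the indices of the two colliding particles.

Answer: 15 0 1

Derivation:
Pair (0,1): pos 2,17 vel -2,-3 -> gap=15, closing at 1/unit, collide at t=15
Earliest collision: t=15 between 0 and 1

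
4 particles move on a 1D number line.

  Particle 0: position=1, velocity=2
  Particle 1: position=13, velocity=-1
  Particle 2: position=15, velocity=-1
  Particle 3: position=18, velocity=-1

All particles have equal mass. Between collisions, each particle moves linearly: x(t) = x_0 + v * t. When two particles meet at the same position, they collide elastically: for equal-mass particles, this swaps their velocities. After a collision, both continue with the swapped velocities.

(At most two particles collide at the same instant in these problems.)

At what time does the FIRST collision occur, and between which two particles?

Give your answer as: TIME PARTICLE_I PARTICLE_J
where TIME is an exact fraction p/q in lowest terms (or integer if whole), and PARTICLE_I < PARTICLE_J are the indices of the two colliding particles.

Answer: 4 0 1

Derivation:
Pair (0,1): pos 1,13 vel 2,-1 -> gap=12, closing at 3/unit, collide at t=4
Pair (1,2): pos 13,15 vel -1,-1 -> not approaching (rel speed 0 <= 0)
Pair (2,3): pos 15,18 vel -1,-1 -> not approaching (rel speed 0 <= 0)
Earliest collision: t=4 between 0 and 1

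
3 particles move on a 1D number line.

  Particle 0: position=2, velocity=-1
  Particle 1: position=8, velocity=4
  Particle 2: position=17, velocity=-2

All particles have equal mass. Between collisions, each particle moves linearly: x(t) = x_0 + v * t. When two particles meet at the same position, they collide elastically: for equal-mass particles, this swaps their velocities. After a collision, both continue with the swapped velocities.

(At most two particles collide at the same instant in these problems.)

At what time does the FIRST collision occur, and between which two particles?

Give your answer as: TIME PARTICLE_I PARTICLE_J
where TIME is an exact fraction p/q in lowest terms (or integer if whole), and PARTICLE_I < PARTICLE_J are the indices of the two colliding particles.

Answer: 3/2 1 2

Derivation:
Pair (0,1): pos 2,8 vel -1,4 -> not approaching (rel speed -5 <= 0)
Pair (1,2): pos 8,17 vel 4,-2 -> gap=9, closing at 6/unit, collide at t=3/2
Earliest collision: t=3/2 between 1 and 2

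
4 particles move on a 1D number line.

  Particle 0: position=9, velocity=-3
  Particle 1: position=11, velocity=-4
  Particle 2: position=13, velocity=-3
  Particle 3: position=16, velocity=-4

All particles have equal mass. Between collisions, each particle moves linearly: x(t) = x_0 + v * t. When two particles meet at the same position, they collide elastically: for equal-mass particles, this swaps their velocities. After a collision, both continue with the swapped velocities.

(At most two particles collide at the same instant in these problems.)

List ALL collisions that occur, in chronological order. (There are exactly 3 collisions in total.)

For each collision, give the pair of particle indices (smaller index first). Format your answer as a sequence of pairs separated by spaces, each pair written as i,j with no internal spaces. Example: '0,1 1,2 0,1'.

Answer: 0,1 2,3 1,2

Derivation:
Collision at t=2: particles 0 and 1 swap velocities; positions: p0=3 p1=3 p2=7 p3=8; velocities now: v0=-4 v1=-3 v2=-3 v3=-4
Collision at t=3: particles 2 and 3 swap velocities; positions: p0=-1 p1=0 p2=4 p3=4; velocities now: v0=-4 v1=-3 v2=-4 v3=-3
Collision at t=7: particles 1 and 2 swap velocities; positions: p0=-17 p1=-12 p2=-12 p3=-8; velocities now: v0=-4 v1=-4 v2=-3 v3=-3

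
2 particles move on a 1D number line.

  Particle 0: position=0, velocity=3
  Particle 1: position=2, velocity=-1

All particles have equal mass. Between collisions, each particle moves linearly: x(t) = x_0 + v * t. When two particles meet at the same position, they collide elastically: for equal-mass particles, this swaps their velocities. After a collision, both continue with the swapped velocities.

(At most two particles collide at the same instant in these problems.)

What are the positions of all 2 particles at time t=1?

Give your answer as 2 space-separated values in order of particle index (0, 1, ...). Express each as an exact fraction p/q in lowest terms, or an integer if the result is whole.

Answer: 1 3

Derivation:
Collision at t=1/2: particles 0 and 1 swap velocities; positions: p0=3/2 p1=3/2; velocities now: v0=-1 v1=3
Advance to t=1 (no further collisions before then); velocities: v0=-1 v1=3; positions = 1 3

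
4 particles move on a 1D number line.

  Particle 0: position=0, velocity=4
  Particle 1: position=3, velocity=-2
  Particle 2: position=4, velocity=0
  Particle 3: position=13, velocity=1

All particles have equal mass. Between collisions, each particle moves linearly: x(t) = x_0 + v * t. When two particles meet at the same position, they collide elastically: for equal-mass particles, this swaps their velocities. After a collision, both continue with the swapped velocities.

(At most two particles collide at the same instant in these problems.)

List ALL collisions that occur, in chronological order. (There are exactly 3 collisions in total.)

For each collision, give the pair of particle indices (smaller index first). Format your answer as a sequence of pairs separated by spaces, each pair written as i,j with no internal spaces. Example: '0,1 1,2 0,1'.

Collision at t=1/2: particles 0 and 1 swap velocities; positions: p0=2 p1=2 p2=4 p3=27/2; velocities now: v0=-2 v1=4 v2=0 v3=1
Collision at t=1: particles 1 and 2 swap velocities; positions: p0=1 p1=4 p2=4 p3=14; velocities now: v0=-2 v1=0 v2=4 v3=1
Collision at t=13/3: particles 2 and 3 swap velocities; positions: p0=-17/3 p1=4 p2=52/3 p3=52/3; velocities now: v0=-2 v1=0 v2=1 v3=4

Answer: 0,1 1,2 2,3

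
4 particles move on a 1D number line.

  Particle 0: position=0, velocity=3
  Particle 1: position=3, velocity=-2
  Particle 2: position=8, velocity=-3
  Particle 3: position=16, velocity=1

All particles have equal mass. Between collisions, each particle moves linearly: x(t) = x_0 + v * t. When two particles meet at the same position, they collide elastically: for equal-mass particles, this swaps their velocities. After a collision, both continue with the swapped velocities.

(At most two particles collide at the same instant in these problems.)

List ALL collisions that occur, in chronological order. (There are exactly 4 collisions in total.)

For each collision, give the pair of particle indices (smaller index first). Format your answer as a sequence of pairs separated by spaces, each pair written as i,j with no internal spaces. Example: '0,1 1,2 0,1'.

Collision at t=3/5: particles 0 and 1 swap velocities; positions: p0=9/5 p1=9/5 p2=31/5 p3=83/5; velocities now: v0=-2 v1=3 v2=-3 v3=1
Collision at t=4/3: particles 1 and 2 swap velocities; positions: p0=1/3 p1=4 p2=4 p3=52/3; velocities now: v0=-2 v1=-3 v2=3 v3=1
Collision at t=5: particles 0 and 1 swap velocities; positions: p0=-7 p1=-7 p2=15 p3=21; velocities now: v0=-3 v1=-2 v2=3 v3=1
Collision at t=8: particles 2 and 3 swap velocities; positions: p0=-16 p1=-13 p2=24 p3=24; velocities now: v0=-3 v1=-2 v2=1 v3=3

Answer: 0,1 1,2 0,1 2,3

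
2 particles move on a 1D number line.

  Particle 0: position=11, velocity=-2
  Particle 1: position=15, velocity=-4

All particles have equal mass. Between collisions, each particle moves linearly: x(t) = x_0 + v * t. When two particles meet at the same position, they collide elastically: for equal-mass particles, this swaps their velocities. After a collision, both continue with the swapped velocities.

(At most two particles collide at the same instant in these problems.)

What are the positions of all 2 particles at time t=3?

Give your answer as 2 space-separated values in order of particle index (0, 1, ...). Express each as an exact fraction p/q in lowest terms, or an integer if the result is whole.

Answer: 3 5

Derivation:
Collision at t=2: particles 0 and 1 swap velocities; positions: p0=7 p1=7; velocities now: v0=-4 v1=-2
Advance to t=3 (no further collisions before then); velocities: v0=-4 v1=-2; positions = 3 5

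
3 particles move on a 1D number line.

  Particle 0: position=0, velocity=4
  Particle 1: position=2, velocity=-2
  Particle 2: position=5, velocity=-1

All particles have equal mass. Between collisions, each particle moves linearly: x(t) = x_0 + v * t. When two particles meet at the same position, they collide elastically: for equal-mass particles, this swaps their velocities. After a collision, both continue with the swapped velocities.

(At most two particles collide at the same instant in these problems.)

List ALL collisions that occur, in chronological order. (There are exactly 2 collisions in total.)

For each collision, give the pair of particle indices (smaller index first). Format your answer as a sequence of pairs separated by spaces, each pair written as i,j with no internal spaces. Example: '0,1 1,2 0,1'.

Collision at t=1/3: particles 0 and 1 swap velocities; positions: p0=4/3 p1=4/3 p2=14/3; velocities now: v0=-2 v1=4 v2=-1
Collision at t=1: particles 1 and 2 swap velocities; positions: p0=0 p1=4 p2=4; velocities now: v0=-2 v1=-1 v2=4

Answer: 0,1 1,2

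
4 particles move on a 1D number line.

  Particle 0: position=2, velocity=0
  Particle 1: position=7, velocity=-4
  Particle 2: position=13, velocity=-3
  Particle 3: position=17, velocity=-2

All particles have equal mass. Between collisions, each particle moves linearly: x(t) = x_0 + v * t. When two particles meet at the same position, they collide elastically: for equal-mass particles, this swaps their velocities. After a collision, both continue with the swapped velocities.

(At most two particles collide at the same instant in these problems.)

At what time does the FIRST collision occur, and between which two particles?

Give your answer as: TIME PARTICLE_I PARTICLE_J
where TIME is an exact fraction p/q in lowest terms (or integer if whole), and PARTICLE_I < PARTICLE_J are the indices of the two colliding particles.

Pair (0,1): pos 2,7 vel 0,-4 -> gap=5, closing at 4/unit, collide at t=5/4
Pair (1,2): pos 7,13 vel -4,-3 -> not approaching (rel speed -1 <= 0)
Pair (2,3): pos 13,17 vel -3,-2 -> not approaching (rel speed -1 <= 0)
Earliest collision: t=5/4 between 0 and 1

Answer: 5/4 0 1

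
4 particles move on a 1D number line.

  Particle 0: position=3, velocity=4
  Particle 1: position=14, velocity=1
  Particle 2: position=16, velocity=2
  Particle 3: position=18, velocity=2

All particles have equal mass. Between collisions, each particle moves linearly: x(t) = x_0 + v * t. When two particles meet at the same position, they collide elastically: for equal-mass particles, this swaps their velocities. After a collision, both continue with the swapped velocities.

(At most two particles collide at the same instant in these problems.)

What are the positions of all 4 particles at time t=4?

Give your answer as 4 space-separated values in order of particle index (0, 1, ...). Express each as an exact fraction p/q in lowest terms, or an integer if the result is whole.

Collision at t=11/3: particles 0 and 1 swap velocities; positions: p0=53/3 p1=53/3 p2=70/3 p3=76/3; velocities now: v0=1 v1=4 v2=2 v3=2
Advance to t=4 (no further collisions before then); velocities: v0=1 v1=4 v2=2 v3=2; positions = 18 19 24 26

Answer: 18 19 24 26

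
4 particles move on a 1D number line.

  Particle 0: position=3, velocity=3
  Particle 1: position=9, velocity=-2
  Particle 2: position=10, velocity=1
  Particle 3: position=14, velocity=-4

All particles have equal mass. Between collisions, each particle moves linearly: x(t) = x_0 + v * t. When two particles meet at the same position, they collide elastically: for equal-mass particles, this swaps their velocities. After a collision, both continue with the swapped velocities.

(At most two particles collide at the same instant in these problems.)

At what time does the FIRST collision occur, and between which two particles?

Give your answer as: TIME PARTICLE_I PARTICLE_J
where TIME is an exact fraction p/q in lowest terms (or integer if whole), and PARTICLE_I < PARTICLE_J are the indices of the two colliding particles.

Pair (0,1): pos 3,9 vel 3,-2 -> gap=6, closing at 5/unit, collide at t=6/5
Pair (1,2): pos 9,10 vel -2,1 -> not approaching (rel speed -3 <= 0)
Pair (2,3): pos 10,14 vel 1,-4 -> gap=4, closing at 5/unit, collide at t=4/5
Earliest collision: t=4/5 between 2 and 3

Answer: 4/5 2 3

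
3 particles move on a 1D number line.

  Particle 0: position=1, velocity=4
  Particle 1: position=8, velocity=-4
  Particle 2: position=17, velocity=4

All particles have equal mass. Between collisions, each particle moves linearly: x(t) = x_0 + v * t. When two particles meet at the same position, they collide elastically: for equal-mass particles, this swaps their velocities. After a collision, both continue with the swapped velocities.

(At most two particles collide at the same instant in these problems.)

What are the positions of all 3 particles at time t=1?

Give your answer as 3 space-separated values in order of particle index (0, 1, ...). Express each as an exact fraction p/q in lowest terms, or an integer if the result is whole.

Answer: 4 5 21

Derivation:
Collision at t=7/8: particles 0 and 1 swap velocities; positions: p0=9/2 p1=9/2 p2=41/2; velocities now: v0=-4 v1=4 v2=4
Advance to t=1 (no further collisions before then); velocities: v0=-4 v1=4 v2=4; positions = 4 5 21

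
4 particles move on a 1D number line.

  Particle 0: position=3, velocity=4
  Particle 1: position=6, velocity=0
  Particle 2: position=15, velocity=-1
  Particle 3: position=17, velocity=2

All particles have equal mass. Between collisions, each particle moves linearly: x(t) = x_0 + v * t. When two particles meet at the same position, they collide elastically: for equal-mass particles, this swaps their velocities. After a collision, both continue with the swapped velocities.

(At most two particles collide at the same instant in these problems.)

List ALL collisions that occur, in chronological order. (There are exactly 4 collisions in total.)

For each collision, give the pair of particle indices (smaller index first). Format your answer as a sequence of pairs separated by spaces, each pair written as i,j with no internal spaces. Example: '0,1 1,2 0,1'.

Collision at t=3/4: particles 0 and 1 swap velocities; positions: p0=6 p1=6 p2=57/4 p3=37/2; velocities now: v0=0 v1=4 v2=-1 v3=2
Collision at t=12/5: particles 1 and 2 swap velocities; positions: p0=6 p1=63/5 p2=63/5 p3=109/5; velocities now: v0=0 v1=-1 v2=4 v3=2
Collision at t=7: particles 2 and 3 swap velocities; positions: p0=6 p1=8 p2=31 p3=31; velocities now: v0=0 v1=-1 v2=2 v3=4
Collision at t=9: particles 0 and 1 swap velocities; positions: p0=6 p1=6 p2=35 p3=39; velocities now: v0=-1 v1=0 v2=2 v3=4

Answer: 0,1 1,2 2,3 0,1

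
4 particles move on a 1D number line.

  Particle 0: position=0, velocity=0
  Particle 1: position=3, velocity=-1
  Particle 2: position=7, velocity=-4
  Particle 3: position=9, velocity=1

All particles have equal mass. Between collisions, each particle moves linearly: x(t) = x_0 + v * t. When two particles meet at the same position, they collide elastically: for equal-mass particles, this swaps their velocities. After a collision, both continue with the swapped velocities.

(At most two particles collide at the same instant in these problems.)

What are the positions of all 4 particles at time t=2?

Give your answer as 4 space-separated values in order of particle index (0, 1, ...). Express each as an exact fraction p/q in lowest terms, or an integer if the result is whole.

Collision at t=4/3: particles 1 and 2 swap velocities; positions: p0=0 p1=5/3 p2=5/3 p3=31/3; velocities now: v0=0 v1=-4 v2=-1 v3=1
Collision at t=7/4: particles 0 and 1 swap velocities; positions: p0=0 p1=0 p2=5/4 p3=43/4; velocities now: v0=-4 v1=0 v2=-1 v3=1
Advance to t=2 (no further collisions before then); velocities: v0=-4 v1=0 v2=-1 v3=1; positions = -1 0 1 11

Answer: -1 0 1 11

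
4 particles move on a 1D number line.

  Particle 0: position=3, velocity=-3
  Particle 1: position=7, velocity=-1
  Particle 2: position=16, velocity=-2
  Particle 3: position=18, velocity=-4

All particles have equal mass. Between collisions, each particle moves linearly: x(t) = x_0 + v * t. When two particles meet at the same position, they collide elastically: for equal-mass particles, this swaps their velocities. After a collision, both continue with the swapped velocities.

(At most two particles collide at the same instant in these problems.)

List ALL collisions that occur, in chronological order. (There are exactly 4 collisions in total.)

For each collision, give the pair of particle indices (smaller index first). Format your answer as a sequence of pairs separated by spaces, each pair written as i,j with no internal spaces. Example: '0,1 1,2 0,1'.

Answer: 2,3 1,2 2,3 0,1

Derivation:
Collision at t=1: particles 2 and 3 swap velocities; positions: p0=0 p1=6 p2=14 p3=14; velocities now: v0=-3 v1=-1 v2=-4 v3=-2
Collision at t=11/3: particles 1 and 2 swap velocities; positions: p0=-8 p1=10/3 p2=10/3 p3=26/3; velocities now: v0=-3 v1=-4 v2=-1 v3=-2
Collision at t=9: particles 2 and 3 swap velocities; positions: p0=-24 p1=-18 p2=-2 p3=-2; velocities now: v0=-3 v1=-4 v2=-2 v3=-1
Collision at t=15: particles 0 and 1 swap velocities; positions: p0=-42 p1=-42 p2=-14 p3=-8; velocities now: v0=-4 v1=-3 v2=-2 v3=-1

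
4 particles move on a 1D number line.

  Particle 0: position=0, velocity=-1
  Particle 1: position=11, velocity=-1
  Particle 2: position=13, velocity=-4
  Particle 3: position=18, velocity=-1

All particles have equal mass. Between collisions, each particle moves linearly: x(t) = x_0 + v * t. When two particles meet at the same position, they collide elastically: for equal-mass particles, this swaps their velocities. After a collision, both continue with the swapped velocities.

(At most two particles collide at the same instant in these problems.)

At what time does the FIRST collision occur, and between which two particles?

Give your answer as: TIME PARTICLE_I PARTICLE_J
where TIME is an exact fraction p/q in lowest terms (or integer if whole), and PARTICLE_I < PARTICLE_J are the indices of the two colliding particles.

Pair (0,1): pos 0,11 vel -1,-1 -> not approaching (rel speed 0 <= 0)
Pair (1,2): pos 11,13 vel -1,-4 -> gap=2, closing at 3/unit, collide at t=2/3
Pair (2,3): pos 13,18 vel -4,-1 -> not approaching (rel speed -3 <= 0)
Earliest collision: t=2/3 between 1 and 2

Answer: 2/3 1 2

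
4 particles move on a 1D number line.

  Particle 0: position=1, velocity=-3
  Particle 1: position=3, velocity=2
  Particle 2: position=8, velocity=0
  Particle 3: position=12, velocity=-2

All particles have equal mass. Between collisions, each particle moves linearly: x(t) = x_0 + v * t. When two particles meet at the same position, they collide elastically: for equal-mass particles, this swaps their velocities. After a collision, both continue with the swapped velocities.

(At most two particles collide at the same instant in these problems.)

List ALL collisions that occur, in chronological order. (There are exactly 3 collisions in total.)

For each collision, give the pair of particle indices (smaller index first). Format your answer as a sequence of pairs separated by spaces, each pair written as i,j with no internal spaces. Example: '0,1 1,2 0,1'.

Answer: 2,3 1,2 2,3

Derivation:
Collision at t=2: particles 2 and 3 swap velocities; positions: p0=-5 p1=7 p2=8 p3=8; velocities now: v0=-3 v1=2 v2=-2 v3=0
Collision at t=9/4: particles 1 and 2 swap velocities; positions: p0=-23/4 p1=15/2 p2=15/2 p3=8; velocities now: v0=-3 v1=-2 v2=2 v3=0
Collision at t=5/2: particles 2 and 3 swap velocities; positions: p0=-13/2 p1=7 p2=8 p3=8; velocities now: v0=-3 v1=-2 v2=0 v3=2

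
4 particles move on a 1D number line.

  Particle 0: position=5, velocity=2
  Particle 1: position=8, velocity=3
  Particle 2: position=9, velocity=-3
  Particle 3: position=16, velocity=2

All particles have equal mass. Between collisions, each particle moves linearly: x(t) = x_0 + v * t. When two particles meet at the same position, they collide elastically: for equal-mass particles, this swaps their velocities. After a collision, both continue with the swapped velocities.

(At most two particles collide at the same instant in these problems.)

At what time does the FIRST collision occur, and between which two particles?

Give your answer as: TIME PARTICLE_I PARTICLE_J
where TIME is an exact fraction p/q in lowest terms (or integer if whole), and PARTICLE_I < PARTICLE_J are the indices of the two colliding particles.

Pair (0,1): pos 5,8 vel 2,3 -> not approaching (rel speed -1 <= 0)
Pair (1,2): pos 8,9 vel 3,-3 -> gap=1, closing at 6/unit, collide at t=1/6
Pair (2,3): pos 9,16 vel -3,2 -> not approaching (rel speed -5 <= 0)
Earliest collision: t=1/6 between 1 and 2

Answer: 1/6 1 2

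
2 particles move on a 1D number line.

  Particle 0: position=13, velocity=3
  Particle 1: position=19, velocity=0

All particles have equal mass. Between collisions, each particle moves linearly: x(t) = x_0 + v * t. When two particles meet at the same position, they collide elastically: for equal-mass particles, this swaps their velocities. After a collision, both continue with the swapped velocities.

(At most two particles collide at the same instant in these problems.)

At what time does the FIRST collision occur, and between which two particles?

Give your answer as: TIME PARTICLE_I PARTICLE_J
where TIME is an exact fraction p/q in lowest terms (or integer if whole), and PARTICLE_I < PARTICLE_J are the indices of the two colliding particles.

Answer: 2 0 1

Derivation:
Pair (0,1): pos 13,19 vel 3,0 -> gap=6, closing at 3/unit, collide at t=2
Earliest collision: t=2 between 0 and 1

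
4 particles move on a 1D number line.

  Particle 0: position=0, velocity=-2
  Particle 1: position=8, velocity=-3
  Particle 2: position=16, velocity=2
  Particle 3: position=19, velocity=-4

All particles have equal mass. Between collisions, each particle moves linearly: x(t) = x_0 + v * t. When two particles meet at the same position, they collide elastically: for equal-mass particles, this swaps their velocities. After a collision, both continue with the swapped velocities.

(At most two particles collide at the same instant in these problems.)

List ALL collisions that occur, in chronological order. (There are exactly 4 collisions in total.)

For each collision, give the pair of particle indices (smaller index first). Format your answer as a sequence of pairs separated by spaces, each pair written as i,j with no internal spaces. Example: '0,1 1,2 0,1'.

Collision at t=1/2: particles 2 and 3 swap velocities; positions: p0=-1 p1=13/2 p2=17 p3=17; velocities now: v0=-2 v1=-3 v2=-4 v3=2
Collision at t=8: particles 0 and 1 swap velocities; positions: p0=-16 p1=-16 p2=-13 p3=32; velocities now: v0=-3 v1=-2 v2=-4 v3=2
Collision at t=19/2: particles 1 and 2 swap velocities; positions: p0=-41/2 p1=-19 p2=-19 p3=35; velocities now: v0=-3 v1=-4 v2=-2 v3=2
Collision at t=11: particles 0 and 1 swap velocities; positions: p0=-25 p1=-25 p2=-22 p3=38; velocities now: v0=-4 v1=-3 v2=-2 v3=2

Answer: 2,3 0,1 1,2 0,1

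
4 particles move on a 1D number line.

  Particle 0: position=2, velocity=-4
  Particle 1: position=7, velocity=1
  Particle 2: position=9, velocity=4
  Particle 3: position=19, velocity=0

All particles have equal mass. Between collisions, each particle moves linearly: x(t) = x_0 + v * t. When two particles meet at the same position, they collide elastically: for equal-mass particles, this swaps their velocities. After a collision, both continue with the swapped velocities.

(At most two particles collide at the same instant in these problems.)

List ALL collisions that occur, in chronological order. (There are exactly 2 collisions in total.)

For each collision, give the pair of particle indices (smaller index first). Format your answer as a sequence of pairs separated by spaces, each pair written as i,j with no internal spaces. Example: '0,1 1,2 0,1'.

Answer: 2,3 1,2

Derivation:
Collision at t=5/2: particles 2 and 3 swap velocities; positions: p0=-8 p1=19/2 p2=19 p3=19; velocities now: v0=-4 v1=1 v2=0 v3=4
Collision at t=12: particles 1 and 2 swap velocities; positions: p0=-46 p1=19 p2=19 p3=57; velocities now: v0=-4 v1=0 v2=1 v3=4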